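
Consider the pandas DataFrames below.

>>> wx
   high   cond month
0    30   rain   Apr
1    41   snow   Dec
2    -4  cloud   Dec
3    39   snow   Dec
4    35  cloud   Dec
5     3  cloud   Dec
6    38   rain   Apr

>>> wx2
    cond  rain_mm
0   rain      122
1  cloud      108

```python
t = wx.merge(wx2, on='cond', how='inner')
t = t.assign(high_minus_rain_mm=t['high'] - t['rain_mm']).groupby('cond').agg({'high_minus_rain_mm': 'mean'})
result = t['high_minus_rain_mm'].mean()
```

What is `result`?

-92.3333333333

merge on 'cond' (how='inner') → 5 rows:
   high   cond month  rain_mm
0    30   rain   Apr      122
1    -4  cloud   Dec      108
2    35  cloud   Dec      108
3     3  cloud   Dec      108
4    38   rain   Apr      122
add column high_minus_rain_mm = t['high'] - t['rain_mm']:
   high   cond month  rain_mm  high_minus_rain_mm
0    30   rain   Apr      122                 -92
1    -4  cloud   Dec      108                -112
2    35  cloud   Dec      108                 -73
3     3  cloud   Dec      108                -105
4    38   rain   Apr      122                 -84
group by cond, mean of high_minus_rain_mm:
       high_minus_rain_mm
cond                     
cloud          -96.666667
rain           -88.000000
Reading off the mean of column 'high_minus_rain_mm', we get -92.3333333333.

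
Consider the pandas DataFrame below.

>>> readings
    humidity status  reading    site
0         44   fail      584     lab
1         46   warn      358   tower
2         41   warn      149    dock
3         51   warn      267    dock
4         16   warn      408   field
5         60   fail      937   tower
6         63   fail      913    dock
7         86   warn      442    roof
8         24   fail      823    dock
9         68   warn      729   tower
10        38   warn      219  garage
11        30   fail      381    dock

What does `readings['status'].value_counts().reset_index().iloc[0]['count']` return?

value_counts of status:
status
warn    7
fail    5
Name: count, dtype: int64
reset_index():
  status  count
0   warn      7
1   fail      5
Taking the value at position 0, column 'count' gives 7.

7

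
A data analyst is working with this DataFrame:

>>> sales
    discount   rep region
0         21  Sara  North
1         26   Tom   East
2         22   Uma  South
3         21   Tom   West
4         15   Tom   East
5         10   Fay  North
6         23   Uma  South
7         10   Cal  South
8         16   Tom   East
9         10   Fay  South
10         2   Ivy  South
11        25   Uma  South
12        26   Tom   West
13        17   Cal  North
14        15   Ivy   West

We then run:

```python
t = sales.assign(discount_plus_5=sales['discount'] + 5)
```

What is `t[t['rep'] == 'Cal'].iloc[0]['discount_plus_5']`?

add column discount_plus_5 = sales['discount'] + 5:
    discount   rep region  discount_plus_5
0         21  Sara  North               26
1         26   Tom   East               31
2         22   Uma  South               27
3         21   Tom   West               26
4         15   Tom   East               20
5         10   Fay  North               15
6         23   Uma  South               28
7         10   Cal  South               15
8         16   Tom   East               21
9         10   Fay  South               15
10         2   Ivy  South                7
11        25   Uma  South               30
12        26   Tom   West               31
13        17   Cal  North               22
14        15   Ivy   West               20
filter rows where rep == 'Cal':
    discount  rep region  discount_plus_5
7         10  Cal  South               15
13        17  Cal  North               22
Taking the value at position 0, column 'discount_plus_5' gives 15.

15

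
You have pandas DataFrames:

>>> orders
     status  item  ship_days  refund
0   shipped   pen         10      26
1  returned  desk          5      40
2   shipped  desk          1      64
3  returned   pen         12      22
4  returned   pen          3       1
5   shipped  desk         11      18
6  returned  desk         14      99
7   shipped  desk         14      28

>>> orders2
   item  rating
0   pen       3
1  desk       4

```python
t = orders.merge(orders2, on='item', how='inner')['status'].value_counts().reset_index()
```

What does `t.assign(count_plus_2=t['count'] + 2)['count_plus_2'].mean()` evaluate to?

merge on 'item' (how='inner') → 8 rows:
     status  item  ship_days  refund  rating
0   shipped   pen         10      26       3
1  returned  desk          5      40       4
2   shipped  desk          1      64       4
3  returned   pen         12      22       3
4  returned   pen          3       1       3
5   shipped  desk         11      18       4
6  returned  desk         14      99       4
7   shipped  desk         14      28       4
value_counts of status:
status
shipped     4
returned    4
Name: count, dtype: int64
reset_index():
     status  count
0   shipped      4
1  returned      4
add column count_plus_2 = t['count'] + 2:
     status  count  count_plus_2
0   shipped      4             6
1  returned      4             6

6.0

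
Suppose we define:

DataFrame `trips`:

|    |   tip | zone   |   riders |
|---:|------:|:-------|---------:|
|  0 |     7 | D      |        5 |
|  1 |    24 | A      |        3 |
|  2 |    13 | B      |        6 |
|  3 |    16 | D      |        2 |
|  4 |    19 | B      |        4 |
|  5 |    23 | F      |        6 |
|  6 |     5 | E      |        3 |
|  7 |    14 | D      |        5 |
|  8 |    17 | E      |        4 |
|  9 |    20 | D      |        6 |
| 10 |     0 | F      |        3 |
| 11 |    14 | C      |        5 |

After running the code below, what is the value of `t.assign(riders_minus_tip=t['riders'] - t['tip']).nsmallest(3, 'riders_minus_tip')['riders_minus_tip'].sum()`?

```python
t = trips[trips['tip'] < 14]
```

-11

filter rows where tip < 14:
    tip zone  riders
0     7    D       5
2    13    B       6
6     5    E       3
10    0    F       3
add column riders_minus_tip = t['riders'] - t['tip']:
    tip zone  riders  riders_minus_tip
0     7    D       5                -2
2    13    B       6                -7
6     5    E       3                -2
10    0    F       3                 3
take 3 rows with smallest riders_minus_tip:
   tip zone  riders  riders_minus_tip
2   13    B       6                -7
0    7    D       5                -2
6    5    E       3                -2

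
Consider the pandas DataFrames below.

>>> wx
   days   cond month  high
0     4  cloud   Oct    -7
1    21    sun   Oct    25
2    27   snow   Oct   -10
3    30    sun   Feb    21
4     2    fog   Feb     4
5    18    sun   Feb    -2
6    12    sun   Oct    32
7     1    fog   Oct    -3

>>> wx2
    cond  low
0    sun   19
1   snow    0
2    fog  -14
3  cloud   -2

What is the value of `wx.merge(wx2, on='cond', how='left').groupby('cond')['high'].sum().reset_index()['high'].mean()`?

merge on 'cond' (how='left') → 8 rows:
   days   cond month  high  low
0     4  cloud   Oct    -7   -2
1    21    sun   Oct    25   19
2    27   snow   Oct   -10    0
3    30    sun   Feb    21   19
4     2    fog   Feb     4  -14
5    18    sun   Feb    -2   19
6    12    sun   Oct    32   19
7     1    fog   Oct    -3  -14
group by cond, sum of high:
cond
cloud    -7
fog       1
snow    -10
sun      76
Name: high, dtype: int64
reset_index():
    cond  high
0  cloud    -7
1    fog     1
2   snow   -10
3    sun    76
The mean of column 'high' is 15.0.

15.0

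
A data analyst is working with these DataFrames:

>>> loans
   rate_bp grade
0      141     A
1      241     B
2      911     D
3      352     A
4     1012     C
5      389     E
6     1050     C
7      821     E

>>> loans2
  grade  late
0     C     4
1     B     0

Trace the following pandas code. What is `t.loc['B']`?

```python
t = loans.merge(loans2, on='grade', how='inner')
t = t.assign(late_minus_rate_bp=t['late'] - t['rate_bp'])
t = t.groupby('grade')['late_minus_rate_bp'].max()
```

merge on 'grade' (how='inner') → 3 rows:
   rate_bp grade  late
0      241     B     0
1     1012     C     4
2     1050     C     4
add column late_minus_rate_bp = t['late'] - t['rate_bp']:
   rate_bp grade  late  late_minus_rate_bp
0      241     B     0                -241
1     1012     C     4               -1008
2     1050     C     4               -1046
group by grade, max of late_minus_rate_bp:
grade
B    -241
C   -1008
Name: late_minus_rate_bp, dtype: int64

-241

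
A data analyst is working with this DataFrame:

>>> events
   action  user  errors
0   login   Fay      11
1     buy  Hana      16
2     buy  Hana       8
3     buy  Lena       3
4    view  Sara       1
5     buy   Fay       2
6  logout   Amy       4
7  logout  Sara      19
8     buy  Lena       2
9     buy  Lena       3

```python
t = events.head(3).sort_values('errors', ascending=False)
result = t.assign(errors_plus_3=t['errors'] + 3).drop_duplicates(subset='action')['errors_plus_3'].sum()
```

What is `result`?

take first 3 rows:
  action  user  errors
0  login   Fay      11
1    buy  Hana      16
2    buy  Hana       8
sort by errors descending:
  action  user  errors
1    buy  Hana      16
0  login   Fay      11
2    buy  Hana       8
add column errors_plus_3 = t['errors'] + 3:
  action  user  errors  errors_plus_3
1    buy  Hana      16             19
0  login   Fay      11             14
2    buy  Hana       8             11
drop duplicate action (keep=first):
  action  user  errors  errors_plus_3
1    buy  Hana      16             19
0  login   Fay      11             14
Finally, sum of column 'errors_plus_3' = 33.

33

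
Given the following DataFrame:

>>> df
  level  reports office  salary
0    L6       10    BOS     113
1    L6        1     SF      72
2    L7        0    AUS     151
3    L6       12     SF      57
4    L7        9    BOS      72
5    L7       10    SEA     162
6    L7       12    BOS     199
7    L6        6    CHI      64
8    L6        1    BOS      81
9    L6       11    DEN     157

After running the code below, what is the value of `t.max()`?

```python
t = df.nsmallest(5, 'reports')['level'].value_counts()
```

3

take 5 rows with smallest reports:
  level  reports office  salary
2    L7        0    AUS     151
1    L6        1     SF      72
8    L6        1    BOS      81
7    L6        6    CHI      64
4    L7        9    BOS      72
value_counts of level:
level
L6    3
L7    2
Name: count, dtype: int64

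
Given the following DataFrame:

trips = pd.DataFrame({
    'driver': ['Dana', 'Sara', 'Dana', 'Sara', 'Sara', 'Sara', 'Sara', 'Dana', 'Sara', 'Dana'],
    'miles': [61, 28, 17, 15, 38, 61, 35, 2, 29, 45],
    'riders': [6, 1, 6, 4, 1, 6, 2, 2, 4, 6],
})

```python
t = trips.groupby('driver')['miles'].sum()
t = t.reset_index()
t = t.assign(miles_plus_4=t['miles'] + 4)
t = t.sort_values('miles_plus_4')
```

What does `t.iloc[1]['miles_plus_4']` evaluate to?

group by driver, sum of miles:
driver
Dana    125
Sara    206
Name: miles, dtype: int64
reset_index():
  driver  miles
0   Dana    125
1   Sara    206
add column miles_plus_4 = t['miles'] + 4:
  driver  miles  miles_plus_4
0   Dana    125           129
1   Sara    206           210
sort by miles_plus_4:
  driver  miles  miles_plus_4
0   Dana    125           129
1   Sara    206           210
Taking the value at position 1, column 'miles_plus_4' gives 210.

210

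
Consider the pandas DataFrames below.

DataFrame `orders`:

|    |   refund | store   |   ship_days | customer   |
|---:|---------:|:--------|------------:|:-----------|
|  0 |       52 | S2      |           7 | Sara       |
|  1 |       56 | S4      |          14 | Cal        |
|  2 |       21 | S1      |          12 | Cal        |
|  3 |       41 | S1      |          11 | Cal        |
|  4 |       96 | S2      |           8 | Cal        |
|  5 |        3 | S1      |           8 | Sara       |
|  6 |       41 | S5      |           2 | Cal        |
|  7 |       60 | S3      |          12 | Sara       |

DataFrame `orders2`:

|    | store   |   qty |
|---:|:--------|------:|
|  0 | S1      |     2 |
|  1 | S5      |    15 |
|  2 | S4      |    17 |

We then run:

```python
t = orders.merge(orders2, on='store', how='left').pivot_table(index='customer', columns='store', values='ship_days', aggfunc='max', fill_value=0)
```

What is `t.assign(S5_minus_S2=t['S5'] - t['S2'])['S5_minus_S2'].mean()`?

-6.5

merge on 'store' (how='left') → 8 rows:
   refund store  ship_days customer   qty
0      52    S2          7     Sara   NaN
1      56    S4         14      Cal  17.0
2      21    S1         12      Cal   2.0
3      41    S1         11      Cal   2.0
4      96    S2          8      Cal   NaN
5       3    S1          8     Sara   2.0
6      41    S5          2      Cal  15.0
7      60    S3         12     Sara   NaN
pivot: rows=customer, cols=store, max(ship_days):
store     S1  S2  S3  S4  S5
customer                    
Cal       12   8   0  14   2
Sara       8   7  12   0   0
add column S5_minus_S2 = t['S5'] - t['S2']:
store     S1  S2  S3  S4  S5  S5_minus_S2
customer                                 
Cal       12   8   0  14   2           -6
Sara       8   7  12   0   0           -7
Finally, mean of column 'S5_minus_S2' = -6.5.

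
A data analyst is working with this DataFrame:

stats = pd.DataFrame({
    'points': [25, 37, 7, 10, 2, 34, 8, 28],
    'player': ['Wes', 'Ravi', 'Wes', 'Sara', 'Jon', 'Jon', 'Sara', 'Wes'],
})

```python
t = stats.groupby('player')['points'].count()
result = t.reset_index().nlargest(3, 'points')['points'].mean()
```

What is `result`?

group by player, count of points:
player
Jon     2
Ravi    1
Sara    2
Wes     3
Name: points, dtype: int64
reset_index():
  player  points
0    Jon       2
1   Ravi       1
2   Sara       2
3    Wes       3
take 3 rows with largest points:
  player  points
3    Wes       3
0    Jon       2
2   Sara       2
mean of column 'points' → 2.33333333333

2.33333333333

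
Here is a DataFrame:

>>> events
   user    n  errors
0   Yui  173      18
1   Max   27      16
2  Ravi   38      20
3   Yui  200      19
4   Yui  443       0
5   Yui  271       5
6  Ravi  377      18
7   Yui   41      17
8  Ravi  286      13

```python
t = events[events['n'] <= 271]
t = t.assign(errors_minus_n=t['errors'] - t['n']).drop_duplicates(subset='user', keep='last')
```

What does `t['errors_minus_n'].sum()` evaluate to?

-53

filter rows where n <= 271:
   user    n  errors
0   Yui  173      18
1   Max   27      16
2  Ravi   38      20
3   Yui  200      19
5   Yui  271       5
7   Yui   41      17
add column errors_minus_n = t['errors'] - t['n']:
   user    n  errors  errors_minus_n
0   Yui  173      18            -155
1   Max   27      16             -11
2  Ravi   38      20             -18
3   Yui  200      19            -181
5   Yui  271       5            -266
7   Yui   41      17             -24
drop duplicate user (keep=last):
   user   n  errors  errors_minus_n
1   Max  27      16             -11
2  Ravi  38      20             -18
7   Yui  41      17             -24
Then the sum of column 'errors_minus_n': -53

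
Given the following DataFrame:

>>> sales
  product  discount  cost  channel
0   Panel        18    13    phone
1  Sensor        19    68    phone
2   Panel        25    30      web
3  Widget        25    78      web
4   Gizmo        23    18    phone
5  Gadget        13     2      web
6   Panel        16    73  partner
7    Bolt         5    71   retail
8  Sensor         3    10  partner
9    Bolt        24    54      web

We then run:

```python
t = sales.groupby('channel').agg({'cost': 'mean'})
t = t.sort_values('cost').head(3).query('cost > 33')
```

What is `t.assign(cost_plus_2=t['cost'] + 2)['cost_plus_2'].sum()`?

86.5

group by channel, mean of cost:
         cost
channel      
partner  41.5
phone    33.0
retail   71.0
web      41.0
sort by cost:
         cost
channel      
phone    33.0
web      41.0
partner  41.5
retail   71.0
take first 3 rows:
         cost
channel      
phone    33.0
web      41.0
partner  41.5
filter rows where cost > 33:
         cost
channel      
web      41.0
partner  41.5
add column cost_plus_2 = t['cost'] + 2:
         cost  cost_plus_2
channel                   
web      41.0         43.0
partner  41.5         43.5
Hence 86.5.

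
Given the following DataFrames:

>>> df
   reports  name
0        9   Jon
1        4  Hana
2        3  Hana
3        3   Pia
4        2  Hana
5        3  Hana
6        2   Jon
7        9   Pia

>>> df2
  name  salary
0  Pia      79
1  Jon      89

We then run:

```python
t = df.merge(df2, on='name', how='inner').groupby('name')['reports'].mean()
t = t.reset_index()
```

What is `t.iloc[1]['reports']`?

merge on 'name' (how='inner') → 4 rows:
   reports name  salary
0        9  Jon      89
1        3  Pia      79
2        2  Jon      89
3        9  Pia      79
group by name, mean of reports:
name
Jon    5.5
Pia    6.0
Name: reports, dtype: float64
reset_index():
  name  reports
0  Jon      5.5
1  Pia      6.0
value at position 1, column 'reports' → 6.0

6.0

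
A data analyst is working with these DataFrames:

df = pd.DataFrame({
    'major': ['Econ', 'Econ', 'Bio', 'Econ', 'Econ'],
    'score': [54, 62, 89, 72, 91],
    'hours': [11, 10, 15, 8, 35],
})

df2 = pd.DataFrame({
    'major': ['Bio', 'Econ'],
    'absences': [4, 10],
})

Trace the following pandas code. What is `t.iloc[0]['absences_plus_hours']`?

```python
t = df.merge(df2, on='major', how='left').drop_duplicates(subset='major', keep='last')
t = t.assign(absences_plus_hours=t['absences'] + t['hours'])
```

19

merge on 'major' (how='left') → 5 rows:
  major  score  hours  absences
0  Econ     54     11        10
1  Econ     62     10        10
2   Bio     89     15         4
3  Econ     72      8        10
4  Econ     91     35        10
drop duplicate major (keep=last):
  major  score  hours  absences
2   Bio     89     15         4
4  Econ     91     35        10
add column absences_plus_hours = t['absences'] + t['hours']:
  major  score  hours  absences  absences_plus_hours
2   Bio     89     15         4                   19
4  Econ     91     35        10                   45
Then the value at position 0, column 'absences_plus_hours': 19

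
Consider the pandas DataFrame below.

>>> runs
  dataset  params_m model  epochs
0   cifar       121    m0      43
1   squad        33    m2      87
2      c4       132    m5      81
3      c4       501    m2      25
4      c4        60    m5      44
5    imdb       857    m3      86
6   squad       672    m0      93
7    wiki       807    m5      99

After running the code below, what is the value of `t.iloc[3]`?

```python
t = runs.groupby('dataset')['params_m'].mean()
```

group by dataset, mean of params_m:
dataset
c4       231.0
cifar    121.0
imdb     857.0
squad    352.5
wiki     807.0
Name: params_m, dtype: float64

352.5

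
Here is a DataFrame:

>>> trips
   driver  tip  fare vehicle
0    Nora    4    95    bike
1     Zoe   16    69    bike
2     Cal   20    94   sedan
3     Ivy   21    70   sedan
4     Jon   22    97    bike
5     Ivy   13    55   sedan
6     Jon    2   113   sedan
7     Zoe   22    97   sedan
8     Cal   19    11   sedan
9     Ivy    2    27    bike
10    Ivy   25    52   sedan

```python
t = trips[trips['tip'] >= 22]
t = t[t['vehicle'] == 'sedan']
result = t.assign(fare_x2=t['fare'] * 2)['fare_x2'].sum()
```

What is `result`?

298

filter rows where tip >= 22:
   driver  tip  fare vehicle
4     Jon   22    97    bike
7     Zoe   22    97   sedan
10    Ivy   25    52   sedan
filter rows where vehicle == 'sedan':
   driver  tip  fare vehicle
7     Zoe   22    97   sedan
10    Ivy   25    52   sedan
add column fare_x2 = t['fare'] * 2:
   driver  tip  fare vehicle  fare_x2
7     Zoe   22    97   sedan      194
10    Ivy   25    52   sedan      104
Then the sum of column 'fare_x2': 298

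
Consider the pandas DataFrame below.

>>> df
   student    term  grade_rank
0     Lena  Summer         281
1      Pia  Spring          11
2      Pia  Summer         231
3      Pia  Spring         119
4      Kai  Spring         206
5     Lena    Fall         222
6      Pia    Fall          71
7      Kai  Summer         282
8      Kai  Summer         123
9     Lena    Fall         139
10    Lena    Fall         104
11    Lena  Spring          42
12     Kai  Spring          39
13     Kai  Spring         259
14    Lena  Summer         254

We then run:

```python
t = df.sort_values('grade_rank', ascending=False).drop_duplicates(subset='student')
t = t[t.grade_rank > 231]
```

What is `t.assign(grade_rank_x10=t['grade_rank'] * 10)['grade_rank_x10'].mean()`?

sort by grade_rank descending:
   student    term  grade_rank
7      Kai  Summer         282
0     Lena  Summer         281
13     Kai  Spring         259
14    Lena  Summer         254
2      Pia  Summer         231
5     Lena    Fall         222
4      Kai  Spring         206
9     Lena    Fall         139
8      Kai  Summer         123
3      Pia  Spring         119
10    Lena    Fall         104
6      Pia    Fall          71
11    Lena  Spring          42
12     Kai  Spring          39
1      Pia  Spring          11
drop duplicate student (keep=first):
  student    term  grade_rank
7     Kai  Summer         282
0    Lena  Summer         281
2     Pia  Summer         231
filter rows where grade_rank > 231:
  student    term  grade_rank
7     Kai  Summer         282
0    Lena  Summer         281
add column grade_rank_x10 = t['grade_rank'] * 10:
  student    term  grade_rank  grade_rank_x10
7     Kai  Summer         282            2820
0    Lena  Summer         281            2810

2815.0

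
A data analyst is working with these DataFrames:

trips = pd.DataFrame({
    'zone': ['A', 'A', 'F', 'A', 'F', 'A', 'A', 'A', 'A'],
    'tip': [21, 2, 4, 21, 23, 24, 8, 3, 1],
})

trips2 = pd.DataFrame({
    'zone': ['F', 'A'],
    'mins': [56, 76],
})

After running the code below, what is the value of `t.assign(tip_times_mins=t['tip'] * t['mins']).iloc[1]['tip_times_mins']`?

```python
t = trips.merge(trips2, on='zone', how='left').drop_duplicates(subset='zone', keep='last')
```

76

merge on 'zone' (how='left') → 9 rows:
  zone  tip  mins
0    A   21    76
1    A    2    76
2    F    4    56
3    A   21    76
4    F   23    56
5    A   24    76
6    A    8    76
7    A    3    76
8    A    1    76
drop duplicate zone (keep=last):
  zone  tip  mins
4    F   23    56
8    A    1    76
add column tip_times_mins = t['tip'] * t['mins']:
  zone  tip  mins  tip_times_mins
4    F   23    56            1288
8    A    1    76              76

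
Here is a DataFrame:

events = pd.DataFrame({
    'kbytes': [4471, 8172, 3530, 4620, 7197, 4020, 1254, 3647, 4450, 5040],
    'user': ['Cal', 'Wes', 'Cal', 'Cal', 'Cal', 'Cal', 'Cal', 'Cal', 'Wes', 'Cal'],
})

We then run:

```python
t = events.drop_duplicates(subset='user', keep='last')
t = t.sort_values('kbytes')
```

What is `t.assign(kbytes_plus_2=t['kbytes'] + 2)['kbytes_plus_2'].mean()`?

drop duplicate user (keep=last):
   kbytes user
8    4450  Wes
9    5040  Cal
sort by kbytes:
   kbytes user
8    4450  Wes
9    5040  Cal
add column kbytes_plus_2 = t['kbytes'] + 2:
   kbytes user  kbytes_plus_2
8    4450  Wes           4452
9    5040  Cal           5042
The mean of column 'kbytes_plus_2' is 4747.0.

4747.0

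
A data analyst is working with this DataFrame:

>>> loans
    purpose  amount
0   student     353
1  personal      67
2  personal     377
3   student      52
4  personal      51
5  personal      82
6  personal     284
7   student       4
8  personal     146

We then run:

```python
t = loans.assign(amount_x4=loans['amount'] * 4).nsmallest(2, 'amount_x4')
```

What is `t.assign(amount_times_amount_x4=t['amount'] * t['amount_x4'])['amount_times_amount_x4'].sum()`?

10468

add column amount_x4 = loans['amount'] * 4:
    purpose  amount  amount_x4
0   student     353       1412
1  personal      67        268
2  personal     377       1508
3   student      52        208
4  personal      51        204
5  personal      82        328
6  personal     284       1136
7   student       4         16
8  personal     146        584
take 2 rows with smallest amount_x4:
    purpose  amount  amount_x4
7   student       4         16
4  personal      51        204
add column amount_times_amount_x4 = t['amount'] * t['amount_x4']:
    purpose  amount  amount_x4  amount_times_amount_x4
7   student       4         16                      64
4  personal      51        204                   10404
Then the sum of column 'amount_times_amount_x4': 10468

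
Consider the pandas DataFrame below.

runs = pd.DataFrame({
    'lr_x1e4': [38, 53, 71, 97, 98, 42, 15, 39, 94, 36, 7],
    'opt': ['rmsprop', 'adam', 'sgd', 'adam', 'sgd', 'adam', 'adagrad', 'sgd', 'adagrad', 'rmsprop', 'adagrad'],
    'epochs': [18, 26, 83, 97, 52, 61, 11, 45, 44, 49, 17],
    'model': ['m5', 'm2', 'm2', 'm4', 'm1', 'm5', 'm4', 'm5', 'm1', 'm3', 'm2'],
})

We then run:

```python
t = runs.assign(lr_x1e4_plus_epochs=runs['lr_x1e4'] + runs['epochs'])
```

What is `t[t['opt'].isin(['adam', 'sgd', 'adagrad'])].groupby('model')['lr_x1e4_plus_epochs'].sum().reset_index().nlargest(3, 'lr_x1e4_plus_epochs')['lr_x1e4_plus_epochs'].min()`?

add column lr_x1e4_plus_epochs = runs['lr_x1e4'] + runs['epochs']:
    lr_x1e4      opt  epochs model  lr_x1e4_plus_epochs
0        38  rmsprop      18    m5                   56
1        53     adam      26    m2                   79
2        71      sgd      83    m2                  154
3        97     adam      97    m4                  194
4        98      sgd      52    m1                  150
5        42     adam      61    m5                  103
6        15  adagrad      11    m4                   26
7        39      sgd      45    m5                   84
8        94  adagrad      44    m1                  138
9        36  rmsprop      49    m3                   85
10        7  adagrad      17    m2                   24
filter rows where opt in ['adam', 'sgd', 'adagrad']:
    lr_x1e4      opt  epochs model  lr_x1e4_plus_epochs
1        53     adam      26    m2                   79
2        71      sgd      83    m2                  154
3        97     adam      97    m4                  194
4        98      sgd      52    m1                  150
5        42     adam      61    m5                  103
6        15  adagrad      11    m4                   26
7        39      sgd      45    m5                   84
8        94  adagrad      44    m1                  138
10        7  adagrad      17    m2                   24
group by model, sum of lr_x1e4_plus_epochs:
model
m1    288
m2    257
m4    220
m5    187
Name: lr_x1e4_plus_epochs, dtype: int64
reset_index():
  model  lr_x1e4_plus_epochs
0    m1                  288
1    m2                  257
2    m4                  220
3    m5                  187
take 3 rows with largest lr_x1e4_plus_epochs:
  model  lr_x1e4_plus_epochs
0    m1                  288
1    m2                  257
2    m4                  220

220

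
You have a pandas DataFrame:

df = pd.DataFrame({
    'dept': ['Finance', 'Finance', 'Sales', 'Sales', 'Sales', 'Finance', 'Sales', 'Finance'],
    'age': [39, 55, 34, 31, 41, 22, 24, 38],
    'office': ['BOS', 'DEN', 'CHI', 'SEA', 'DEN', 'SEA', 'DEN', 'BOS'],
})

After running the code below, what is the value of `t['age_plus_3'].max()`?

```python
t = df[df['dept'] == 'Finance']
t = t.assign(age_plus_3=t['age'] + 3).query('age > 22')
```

58

filter rows where dept == 'Finance':
      dept  age office
0  Finance   39    BOS
1  Finance   55    DEN
5  Finance   22    SEA
7  Finance   38    BOS
add column age_plus_3 = t['age'] + 3:
      dept  age office  age_plus_3
0  Finance   39    BOS          42
1  Finance   55    DEN          58
5  Finance   22    SEA          25
7  Finance   38    BOS          41
filter rows where age > 22:
      dept  age office  age_plus_3
0  Finance   39    BOS          42
1  Finance   55    DEN          58
7  Finance   38    BOS          41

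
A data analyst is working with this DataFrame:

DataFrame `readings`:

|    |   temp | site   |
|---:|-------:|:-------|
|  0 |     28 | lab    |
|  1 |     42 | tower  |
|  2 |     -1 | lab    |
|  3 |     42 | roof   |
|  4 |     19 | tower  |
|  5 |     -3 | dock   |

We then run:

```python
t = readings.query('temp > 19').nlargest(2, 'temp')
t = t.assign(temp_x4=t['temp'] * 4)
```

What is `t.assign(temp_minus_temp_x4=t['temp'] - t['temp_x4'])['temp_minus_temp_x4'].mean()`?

-126.0

filter rows where temp > 19:
   temp   site
0    28    lab
1    42  tower
3    42   roof
take 2 rows with largest temp:
   temp   site
1    42  tower
3    42   roof
add column temp_x4 = t['temp'] * 4:
   temp   site  temp_x4
1    42  tower      168
3    42   roof      168
add column temp_minus_temp_x4 = t['temp'] - t['temp_x4']:
   temp   site  temp_x4  temp_minus_temp_x4
1    42  tower      168                -126
3    42   roof      168                -126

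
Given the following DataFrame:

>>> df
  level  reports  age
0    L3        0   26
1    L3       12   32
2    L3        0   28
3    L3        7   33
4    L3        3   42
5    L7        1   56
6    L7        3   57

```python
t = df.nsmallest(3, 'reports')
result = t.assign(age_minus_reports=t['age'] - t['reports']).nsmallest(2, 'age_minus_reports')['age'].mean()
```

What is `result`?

27.0

take 3 rows with smallest reports:
  level  reports  age
0    L3        0   26
2    L3        0   28
5    L7        1   56
add column age_minus_reports = t['age'] - t['reports']:
  level  reports  age  age_minus_reports
0    L3        0   26                 26
2    L3        0   28                 28
5    L7        1   56                 55
take 2 rows with smallest age_minus_reports:
  level  reports  age  age_minus_reports
0    L3        0   26                 26
2    L3        0   28                 28
Reading off the mean of column 'age', we get 27.0.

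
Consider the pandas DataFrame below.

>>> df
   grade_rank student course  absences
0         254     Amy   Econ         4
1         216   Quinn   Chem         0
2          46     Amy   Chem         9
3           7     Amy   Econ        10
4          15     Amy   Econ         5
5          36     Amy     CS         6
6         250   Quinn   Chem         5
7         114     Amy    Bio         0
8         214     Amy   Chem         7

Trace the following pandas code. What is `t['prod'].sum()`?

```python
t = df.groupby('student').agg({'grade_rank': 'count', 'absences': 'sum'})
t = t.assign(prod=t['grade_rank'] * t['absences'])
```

group by student: count(grade_rank), sum(absences):
         grade_rank  absences
student                      
Amy               7        41
Quinn             2         5
add column prod = t['grade_rank'] * t['absences']:
         grade_rank  absences  prod
student                            
Amy               7        41   287
Quinn             2         5    10
Reading off the sum of column 'prod', we get 297.

297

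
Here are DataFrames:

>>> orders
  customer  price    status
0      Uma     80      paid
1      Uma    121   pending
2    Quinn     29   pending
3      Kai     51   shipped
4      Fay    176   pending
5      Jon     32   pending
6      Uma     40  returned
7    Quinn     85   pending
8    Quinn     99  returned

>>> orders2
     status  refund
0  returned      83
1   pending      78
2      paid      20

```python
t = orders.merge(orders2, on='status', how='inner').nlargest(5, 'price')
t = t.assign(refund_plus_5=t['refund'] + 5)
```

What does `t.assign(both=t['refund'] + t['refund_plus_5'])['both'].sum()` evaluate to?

699

merge on 'status' (how='inner') → 8 rows:
  customer  price    status  refund
0      Uma     80      paid      20
1      Uma    121   pending      78
2    Quinn     29   pending      78
3      Fay    176   pending      78
4      Jon     32   pending      78
5      Uma     40  returned      83
6    Quinn     85   pending      78
7    Quinn     99  returned      83
take 5 rows with largest price:
  customer  price    status  refund
3      Fay    176   pending      78
1      Uma    121   pending      78
7    Quinn     99  returned      83
6    Quinn     85   pending      78
0      Uma     80      paid      20
add column refund_plus_5 = t['refund'] + 5:
  customer  price    status  refund  refund_plus_5
3      Fay    176   pending      78             83
1      Uma    121   pending      78             83
7    Quinn     99  returned      83             88
6    Quinn     85   pending      78             83
0      Uma     80      paid      20             25
add column both = t['refund'] + t['refund_plus_5']:
  customer  price    status  refund  refund_plus_5  both
3      Fay    176   pending      78             83   161
1      Uma    121   pending      78             83   161
7    Quinn     99  returned      83             88   171
6    Quinn     85   pending      78             83   161
0      Uma     80      paid      20             25    45
Taking the sum of column 'both' gives 699.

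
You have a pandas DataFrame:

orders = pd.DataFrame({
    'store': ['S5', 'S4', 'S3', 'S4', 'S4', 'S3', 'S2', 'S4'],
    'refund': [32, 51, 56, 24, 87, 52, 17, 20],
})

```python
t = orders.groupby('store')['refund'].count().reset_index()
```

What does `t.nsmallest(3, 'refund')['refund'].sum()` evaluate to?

4

group by store, count of refund:
store
S2    1
S3    2
S4    4
S5    1
Name: refund, dtype: int64
reset_index():
  store  refund
0    S2       1
1    S3       2
2    S4       4
3    S5       1
take 3 rows with smallest refund:
  store  refund
0    S2       1
3    S5       1
1    S3       2
Hence 4.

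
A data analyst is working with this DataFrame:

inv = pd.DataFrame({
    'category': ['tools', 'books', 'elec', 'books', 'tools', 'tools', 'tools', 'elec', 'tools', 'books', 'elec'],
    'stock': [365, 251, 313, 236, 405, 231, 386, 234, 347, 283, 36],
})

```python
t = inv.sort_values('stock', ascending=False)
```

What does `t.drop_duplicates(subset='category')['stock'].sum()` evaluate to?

sort by stock descending:
   category  stock
4     tools    405
6     tools    386
0     tools    365
8     tools    347
2      elec    313
9     books    283
1     books    251
3     books    236
7      elec    234
5     tools    231
10     elec     36
drop duplicate category (keep=first):
  category  stock
4    tools    405
2     elec    313
9    books    283
Reading off the sum of column 'stock', we get 1001.

1001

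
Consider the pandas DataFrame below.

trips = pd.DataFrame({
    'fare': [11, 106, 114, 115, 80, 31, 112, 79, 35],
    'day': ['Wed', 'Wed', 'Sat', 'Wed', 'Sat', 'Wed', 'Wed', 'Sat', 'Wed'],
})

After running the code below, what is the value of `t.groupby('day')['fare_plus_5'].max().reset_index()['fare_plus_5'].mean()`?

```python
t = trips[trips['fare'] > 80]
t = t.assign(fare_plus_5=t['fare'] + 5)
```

filter rows where fare > 80:
   fare  day
1   106  Wed
2   114  Sat
3   115  Wed
6   112  Wed
add column fare_plus_5 = t['fare'] + 5:
   fare  day  fare_plus_5
1   106  Wed          111
2   114  Sat          119
3   115  Wed          120
6   112  Wed          117
group by day, max of fare_plus_5:
day
Sat    119
Wed    120
Name: fare_plus_5, dtype: int64
reset_index():
   day  fare_plus_5
0  Sat          119
1  Wed          120
mean of column 'fare_plus_5' → 119.5

119.5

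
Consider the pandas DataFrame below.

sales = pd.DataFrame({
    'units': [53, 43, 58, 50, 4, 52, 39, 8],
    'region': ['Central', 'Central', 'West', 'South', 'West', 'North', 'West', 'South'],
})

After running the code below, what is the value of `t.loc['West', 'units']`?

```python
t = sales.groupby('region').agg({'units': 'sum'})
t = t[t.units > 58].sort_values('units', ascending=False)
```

group by region, sum of units:
         units
region        
Central     96
North       52
South       58
West       101
filter rows where units > 58:
         units
region        
Central     96
West       101
sort by units descending:
         units
region        
West       101
Central     96

101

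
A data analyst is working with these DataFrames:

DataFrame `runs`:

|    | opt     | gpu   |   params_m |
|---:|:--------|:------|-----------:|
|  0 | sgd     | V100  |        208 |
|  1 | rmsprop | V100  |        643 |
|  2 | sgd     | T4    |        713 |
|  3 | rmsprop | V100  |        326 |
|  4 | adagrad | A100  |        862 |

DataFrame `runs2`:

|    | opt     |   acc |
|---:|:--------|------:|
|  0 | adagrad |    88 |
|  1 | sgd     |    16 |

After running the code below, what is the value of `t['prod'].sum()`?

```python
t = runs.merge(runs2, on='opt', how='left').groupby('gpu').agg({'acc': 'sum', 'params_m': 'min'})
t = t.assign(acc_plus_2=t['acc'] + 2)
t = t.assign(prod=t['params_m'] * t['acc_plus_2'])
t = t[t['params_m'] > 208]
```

90414.0

merge on 'opt' (how='left') → 5 rows:
       opt   gpu  params_m   acc
0      sgd  V100       208  16.0
1  rmsprop  V100       643   NaN
2      sgd    T4       713  16.0
3  rmsprop  V100       326   NaN
4  adagrad  A100       862  88.0
group by gpu: sum(acc), min(params_m):
       acc  params_m
gpu                 
A100  88.0       862
T4    16.0       713
V100  16.0       208
add column acc_plus_2 = t['acc'] + 2:
       acc  params_m  acc_plus_2
gpu                             
A100  88.0       862        90.0
T4    16.0       713        18.0
V100  16.0       208        18.0
add column prod = t['params_m'] * t['acc_plus_2']:
       acc  params_m  acc_plus_2     prod
gpu                                      
A100  88.0       862        90.0  77580.0
T4    16.0       713        18.0  12834.0
V100  16.0       208        18.0   3744.0
filter rows where params_m > 208:
       acc  params_m  acc_plus_2     prod
gpu                                      
A100  88.0       862        90.0  77580.0
T4    16.0       713        18.0  12834.0
Taking the sum of column 'prod' gives 90414.0.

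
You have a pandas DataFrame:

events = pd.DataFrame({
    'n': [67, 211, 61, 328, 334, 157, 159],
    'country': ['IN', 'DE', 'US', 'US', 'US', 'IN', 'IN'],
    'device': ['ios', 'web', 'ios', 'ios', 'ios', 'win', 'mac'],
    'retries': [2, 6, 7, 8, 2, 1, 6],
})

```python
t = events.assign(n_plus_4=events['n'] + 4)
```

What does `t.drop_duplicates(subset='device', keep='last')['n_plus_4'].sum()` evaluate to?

877

add column n_plus_4 = events['n'] + 4:
     n country device  retries  n_plus_4
0   67      IN    ios        2        71
1  211      DE    web        6       215
2   61      US    ios        7        65
3  328      US    ios        8       332
4  334      US    ios        2       338
5  157      IN    win        1       161
6  159      IN    mac        6       163
drop duplicate device (keep=last):
     n country device  retries  n_plus_4
1  211      DE    web        6       215
4  334      US    ios        2       338
5  157      IN    win        1       161
6  159      IN    mac        6       163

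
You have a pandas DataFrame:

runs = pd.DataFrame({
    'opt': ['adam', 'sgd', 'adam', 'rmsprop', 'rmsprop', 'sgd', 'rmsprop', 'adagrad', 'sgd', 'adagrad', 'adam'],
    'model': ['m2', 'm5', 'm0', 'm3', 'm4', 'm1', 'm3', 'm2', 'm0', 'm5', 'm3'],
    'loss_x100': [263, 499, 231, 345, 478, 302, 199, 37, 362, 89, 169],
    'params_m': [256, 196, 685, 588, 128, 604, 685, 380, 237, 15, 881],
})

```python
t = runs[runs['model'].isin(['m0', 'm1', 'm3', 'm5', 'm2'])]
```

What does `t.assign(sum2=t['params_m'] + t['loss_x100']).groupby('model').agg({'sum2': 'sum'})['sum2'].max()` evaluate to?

2867

filter rows where model in ['m0', 'm1', 'm3', 'm5', 'm2']:
        opt model  loss_x100  params_m
0      adam    m2        263       256
1       sgd    m5        499       196
2      adam    m0        231       685
3   rmsprop    m3        345       588
5       sgd    m1        302       604
6   rmsprop    m3        199       685
7   adagrad    m2         37       380
8       sgd    m0        362       237
9   adagrad    m5         89        15
10     adam    m3        169       881
add column sum2 = t['params_m'] + t['loss_x100']:
        opt model  loss_x100  params_m  sum2
0      adam    m2        263       256   519
1       sgd    m5        499       196   695
2      adam    m0        231       685   916
3   rmsprop    m3        345       588   933
5       sgd    m1        302       604   906
6   rmsprop    m3        199       685   884
7   adagrad    m2         37       380   417
8       sgd    m0        362       237   599
9   adagrad    m5         89        15   104
10     adam    m3        169       881  1050
group by model, sum of sum2:
       sum2
model      
m0     1515
m1      906
m2      936
m3     2867
m5      799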